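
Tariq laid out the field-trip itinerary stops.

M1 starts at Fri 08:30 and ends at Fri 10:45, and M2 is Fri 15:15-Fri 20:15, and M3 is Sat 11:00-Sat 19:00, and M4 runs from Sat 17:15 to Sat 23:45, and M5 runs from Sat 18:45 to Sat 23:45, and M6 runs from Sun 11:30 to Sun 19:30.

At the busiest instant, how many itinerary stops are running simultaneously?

3

Walk through starts and ends in time order (an end at T is processed before a start at T):
Fri 08:30 start M1 → 1
Fri 10:45 end M1 → 0
Fri 15:15 start M2 → 1
Fri 20:15 end M2 → 0
Sat 11:00 start M3 → 1
Sat 17:15 start M4 → 2
Sat 18:45 start M5 → 3
Sat 19:00 end M3 → 2
Sat 23:45 end M4 → 1
Sat 23:45 end M5 → 0
Sun 11:30 start M6 → 1
Sun 19:30 end M6 → 0
Peak is 3, at Sat 18:45 (M3, M4, M5).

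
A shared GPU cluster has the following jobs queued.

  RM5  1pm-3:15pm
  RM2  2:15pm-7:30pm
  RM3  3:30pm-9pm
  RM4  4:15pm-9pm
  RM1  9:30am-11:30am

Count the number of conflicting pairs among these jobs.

Check each pair: they overlap iff neither finishes before the other starts.
Sorted by start: RM1, RM5, RM2, RM3, RM4.
RM5 starts after RM1 ends, so nothing later overlaps RM1 either.
RM2 starts before RM5 ends → RM5 and RM2 overlap.
RM3 starts after RM5 ends, so nothing later overlaps RM5 either.
RM3 starts before RM2 ends → RM2 and RM3 overlap.
RM4 starts before RM2 ends → RM2 and RM4 overlap.
RM4 starts before RM3 ends → RM3 and RM4 overlap.
Overlapping pairs: RM2 & RM3, RM2 & RM4, RM2 & RM5, RM3 & RM4 — 4 in total.

4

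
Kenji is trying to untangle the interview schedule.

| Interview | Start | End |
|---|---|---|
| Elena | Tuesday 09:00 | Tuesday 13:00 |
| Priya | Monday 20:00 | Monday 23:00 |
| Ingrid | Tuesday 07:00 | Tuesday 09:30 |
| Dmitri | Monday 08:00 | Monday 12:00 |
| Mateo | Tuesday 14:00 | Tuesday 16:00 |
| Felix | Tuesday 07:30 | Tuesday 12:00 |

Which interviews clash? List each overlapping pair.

Elena & Felix, Elena & Ingrid, Felix & Ingrid

Sorted by start: Dmitri, Priya, Ingrid, Felix, Elena, Mateo.
Priya starts after Dmitri ends, so nothing later overlaps Dmitri either.
Ingrid starts after Priya ends, so nothing later overlaps Priya either.
Felix starts before Ingrid ends → Ingrid and Felix overlap.
Elena starts before Ingrid ends → Ingrid and Elena overlap.
Mateo starts after Ingrid ends.
Elena starts before Felix ends → Felix and Elena overlap.
Mateo starts after Felix ends.
Mateo starts after Elena ends.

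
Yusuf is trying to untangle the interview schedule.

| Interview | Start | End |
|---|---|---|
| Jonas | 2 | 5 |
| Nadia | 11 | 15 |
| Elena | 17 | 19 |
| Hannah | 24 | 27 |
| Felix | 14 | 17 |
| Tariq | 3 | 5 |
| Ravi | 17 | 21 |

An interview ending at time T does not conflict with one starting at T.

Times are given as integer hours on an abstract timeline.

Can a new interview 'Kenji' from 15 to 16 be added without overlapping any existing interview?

No — it overlaps Felix

Jonas: ends 5 at or before Kenji starts 15 → clear.
Tariq: ends 5 at or before Kenji starts 15 → clear.
Nadia: ends 15 at or before Kenji starts 15 → clear.
Felix: starts 14 before Kenji ends 16, and ends 17 after Kenji starts 15 → overlap.
Elena: starts 17 at or after Kenji ends 16 → clear.
Ravi: starts 17 at or after Kenji ends 16 → clear.
Hannah: starts 24 at or after Kenji ends 16 → clear.
Kenji overlaps Felix.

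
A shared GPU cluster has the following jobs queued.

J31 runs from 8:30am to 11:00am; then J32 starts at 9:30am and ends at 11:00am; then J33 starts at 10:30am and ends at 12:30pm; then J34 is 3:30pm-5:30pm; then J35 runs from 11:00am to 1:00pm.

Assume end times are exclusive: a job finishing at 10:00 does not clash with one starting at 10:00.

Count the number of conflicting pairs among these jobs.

Sorted by start: J31, J32, J33, J35, J34.
J32 starts before J31 ends → J31 and J32 overlap.
J33 starts before J31 ends → J31 and J33 overlap.
J35 starts exactly when J31 ends (back-to-back, no overlap), so J31 has no further overlaps.
J33 starts before J32 ends → J32 and J33 overlap.
J35 starts exactly when J32 ends (back-to-back, no overlap), so J32 has no further overlaps.
J35 starts before J33 ends → J33 and J35 overlap.
J34 starts after J33 ends.
J34 starts after J35 ends.
Overlapping pairs: J31 & J32, J31 & J33, J32 & J33, J33 & J35 — 4 in total.

4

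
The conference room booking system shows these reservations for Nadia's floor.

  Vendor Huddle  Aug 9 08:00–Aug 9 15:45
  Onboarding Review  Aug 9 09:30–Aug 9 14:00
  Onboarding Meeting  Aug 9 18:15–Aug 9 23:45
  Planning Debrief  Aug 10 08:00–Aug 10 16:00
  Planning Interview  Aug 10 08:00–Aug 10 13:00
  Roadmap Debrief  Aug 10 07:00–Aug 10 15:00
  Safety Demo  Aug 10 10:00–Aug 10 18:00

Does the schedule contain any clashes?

Yes

Check each pair: they overlap iff neither finishes before the other starts.
Sorted by start: Vendor Huddle, Onboarding Review, Onboarding Meeting, Roadmap Debrief, Planning Debrief, Planning Interview, Safety Demo.
Onboarding Review starts before Vendor Huddle ends → Vendor Huddle and Onboarding Review overlap.
That's a conflict, so the schedule is not conflict-free.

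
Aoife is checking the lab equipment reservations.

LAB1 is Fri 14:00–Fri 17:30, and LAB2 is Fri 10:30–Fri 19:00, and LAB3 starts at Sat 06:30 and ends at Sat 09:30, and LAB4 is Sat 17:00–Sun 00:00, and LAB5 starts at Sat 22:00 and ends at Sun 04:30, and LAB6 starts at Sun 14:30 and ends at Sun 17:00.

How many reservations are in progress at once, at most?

Sort all start/end points and keep a running count:
Fri 10:30 start LAB2 → 1
Fri 14:00 start LAB1 → 2
Fri 17:30 end LAB1 → 1
Fri 19:00 end LAB2 → 0
Sat 06:30 start LAB3 → 1
Sat 09:30 end LAB3 → 0
Sat 17:00 start LAB4 → 1
Sat 22:00 start LAB5 → 2
Sun 00:00 end LAB4 → 1
Sun 04:30 end LAB5 → 0
Sun 14:30 start LAB6 → 1
Sun 17:00 end LAB6 → 0
Peak is 2, at Fri 14:00 (LAB1, LAB2).

2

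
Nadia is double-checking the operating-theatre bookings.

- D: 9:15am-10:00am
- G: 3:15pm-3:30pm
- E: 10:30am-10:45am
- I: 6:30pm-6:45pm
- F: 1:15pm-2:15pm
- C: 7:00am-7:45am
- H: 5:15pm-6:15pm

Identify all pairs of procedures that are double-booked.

Sorted by start: C, D, E, F, G, H, I.
D starts after C ends, so C has no further overlaps.
E starts after D ends, so D has no further overlaps.
F starts after E ends, so E has no further overlaps.
G starts after F ends, so F has no further overlaps.
H starts after G ends, so G has no further overlaps.
I starts after H ends.

none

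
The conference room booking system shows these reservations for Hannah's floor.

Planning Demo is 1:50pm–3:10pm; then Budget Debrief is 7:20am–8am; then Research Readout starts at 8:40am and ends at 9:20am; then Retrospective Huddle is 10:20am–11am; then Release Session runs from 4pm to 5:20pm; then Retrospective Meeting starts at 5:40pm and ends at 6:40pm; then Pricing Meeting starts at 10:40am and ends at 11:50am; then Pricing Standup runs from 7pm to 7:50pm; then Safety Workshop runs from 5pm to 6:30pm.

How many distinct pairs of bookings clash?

3

Sorted by start: Budget Debrief, Research Readout, Retrospective Huddle, Pricing Meeting, Planning Demo, Release Session, Safety Workshop, Retrospective Meeting, Pricing Standup.
Research Readout starts after Budget Debrief ends, so nothing later overlaps Budget Debrief either.
Retrospective Huddle starts after Research Readout ends, so nothing later overlaps Research Readout either.
Pricing Meeting starts before Retrospective Huddle ends → Retrospective Huddle and Pricing Meeting overlap.
Planning Demo starts after Retrospective Huddle ends, so nothing later overlaps Retrospective Huddle either.
Planning Demo starts after Pricing Meeting ends, so nothing later overlaps Pricing Meeting either.
Release Session starts after Planning Demo ends, so nothing later overlaps Planning Demo either.
Safety Workshop starts before Release Session ends → Release Session and Safety Workshop overlap.
Retrospective Meeting starts after Release Session ends, so nothing later overlaps Release Session either.
Retrospective Meeting starts before Safety Workshop ends → Safety Workshop and Retrospective Meeting overlap.
Pricing Standup starts after Safety Workshop ends.
Pricing Standup starts after Retrospective Meeting ends.
Overlapping pairs: Pricing Meeting & Retrospective Huddle, Release Session & Safety Workshop, Retrospective Meeting & Safety Workshop — 3 in total.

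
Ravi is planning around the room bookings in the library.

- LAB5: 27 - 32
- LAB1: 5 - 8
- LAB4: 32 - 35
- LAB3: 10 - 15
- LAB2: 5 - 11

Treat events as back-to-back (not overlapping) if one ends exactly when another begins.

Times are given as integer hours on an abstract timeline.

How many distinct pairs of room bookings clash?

2

Sorted by start: LAB1, LAB2, LAB3, LAB5, LAB4.
LAB2 starts before LAB1 ends → LAB1 and LAB2 overlap.
LAB3 starts after LAB1 ends; LAB1 is clear from here.
LAB3 starts before LAB2 ends → LAB2 and LAB3 overlap.
LAB5 starts after LAB2 ends; LAB2 is clear from here.
LAB5 starts after LAB3 ends; LAB3 is clear from here.
LAB4 starts exactly when LAB5 ends (back-to-back, no overlap).
Overlapping pairs: LAB1 & LAB2, LAB2 & LAB3 — 2 in total.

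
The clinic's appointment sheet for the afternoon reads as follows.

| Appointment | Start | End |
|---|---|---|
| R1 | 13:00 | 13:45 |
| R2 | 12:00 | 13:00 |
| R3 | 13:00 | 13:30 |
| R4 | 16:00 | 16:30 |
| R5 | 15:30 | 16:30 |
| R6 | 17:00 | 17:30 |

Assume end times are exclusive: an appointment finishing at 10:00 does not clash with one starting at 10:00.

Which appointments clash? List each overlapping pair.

R1 & R3, R4 & R5

Sorted by start: R2, R1, R3, R5, R4, R6.
R1 starts exactly when R2 ends (back-to-back, no overlap); R2 is clear from here.
R3 starts before R1 ends → R1 and R3 overlap.
R5 starts after R1 ends; R1 is clear from here.
R5 starts after R3 ends; R3 is clear from here.
R4 starts before R5 ends → R5 and R4 overlap.
R6 starts after R5 ends.
R6 starts after R4 ends.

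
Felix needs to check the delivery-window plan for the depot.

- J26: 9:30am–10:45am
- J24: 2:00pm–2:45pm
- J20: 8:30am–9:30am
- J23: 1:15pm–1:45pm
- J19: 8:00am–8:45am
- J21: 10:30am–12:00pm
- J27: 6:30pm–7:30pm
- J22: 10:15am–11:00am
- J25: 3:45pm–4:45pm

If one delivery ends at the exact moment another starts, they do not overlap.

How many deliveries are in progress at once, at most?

3

Walk through starts and ends in time order (an end at T is processed before a start at T):
8:00am start J19 → 1
8:30am start J20 → 2
8:45am end J19 → 1
9:30am end J20 → 0
9:30am start J26 → 1
10:15am start J22 → 2
10:30am start J21 → 3
10:45am end J26 → 2
11:00am end J22 → 1
12:00pm end J21 → 0
1:15pm start J23 → 1
1:45pm end J23 → 0
2:00pm start J24 → 1
2:45pm end J24 → 0
3:45pm start J25 → 1
4:45pm end J25 → 0
6:30pm start J27 → 1
7:30pm end J27 → 0
Peak is 3, at 10:30am (J21, J22, J26).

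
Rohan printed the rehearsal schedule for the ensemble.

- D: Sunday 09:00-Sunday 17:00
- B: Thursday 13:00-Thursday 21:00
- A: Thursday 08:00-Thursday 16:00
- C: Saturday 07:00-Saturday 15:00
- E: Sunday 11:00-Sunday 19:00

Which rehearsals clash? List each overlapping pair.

A & B, D & E

Sorted by start: A, B, C, D, E.
B starts before A ends → A and B overlap.
C starts after A ends; A is clear from here.
C starts after B ends; B is clear from here.
D starts after C ends; C is clear from here.
E starts before D ends → D and E overlap.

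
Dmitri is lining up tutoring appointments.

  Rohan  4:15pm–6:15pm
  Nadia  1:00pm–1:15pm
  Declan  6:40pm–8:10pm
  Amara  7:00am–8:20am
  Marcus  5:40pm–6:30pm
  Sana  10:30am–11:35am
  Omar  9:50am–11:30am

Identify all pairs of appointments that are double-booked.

Marcus & Rohan, Omar & Sana

Sorted by start: Amara, Omar, Sana, Nadia, Rohan, Marcus, Declan.
Omar starts after Amara ends, so Amara has no further overlaps.
Sana starts before Omar ends → Omar and Sana overlap.
Nadia starts after Omar ends, so Omar has no further overlaps.
Nadia starts after Sana ends, so Sana has no further overlaps.
Rohan starts after Nadia ends, so Nadia has no further overlaps.
Marcus starts before Rohan ends → Rohan and Marcus overlap.
Declan starts after Rohan ends.
Declan starts after Marcus ends.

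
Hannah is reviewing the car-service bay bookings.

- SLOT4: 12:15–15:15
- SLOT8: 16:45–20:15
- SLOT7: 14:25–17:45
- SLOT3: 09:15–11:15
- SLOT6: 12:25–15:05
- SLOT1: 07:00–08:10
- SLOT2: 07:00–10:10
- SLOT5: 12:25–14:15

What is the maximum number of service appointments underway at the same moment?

Sort all start/end points and keep a running count:
07:00 start SLOT1 → 1
07:00 start SLOT2 → 2
08:10 end SLOT1 → 1
09:15 start SLOT3 → 2
10:10 end SLOT2 → 1
11:15 end SLOT3 → 0
12:15 start SLOT4 → 1
12:25 start SLOT5 → 2
12:25 start SLOT6 → 3
14:15 end SLOT5 → 2
14:25 start SLOT7 → 3
15:05 end SLOT6 → 2
15:15 end SLOT4 → 1
16:45 start SLOT8 → 2
17:45 end SLOT7 → 1
20:15 end SLOT8 → 0
Peak is 3, at 12:25 (SLOT4, SLOT5, SLOT6).

3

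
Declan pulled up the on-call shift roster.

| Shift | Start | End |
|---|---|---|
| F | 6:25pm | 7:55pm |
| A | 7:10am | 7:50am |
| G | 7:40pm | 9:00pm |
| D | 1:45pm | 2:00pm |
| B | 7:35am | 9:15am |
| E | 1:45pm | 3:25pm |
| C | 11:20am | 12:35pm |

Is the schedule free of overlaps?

No

Sorted by start: A, B, C, D, E, F, G.
B starts before A ends → A and B overlap.
That's a conflict, so the schedule is not conflict-free.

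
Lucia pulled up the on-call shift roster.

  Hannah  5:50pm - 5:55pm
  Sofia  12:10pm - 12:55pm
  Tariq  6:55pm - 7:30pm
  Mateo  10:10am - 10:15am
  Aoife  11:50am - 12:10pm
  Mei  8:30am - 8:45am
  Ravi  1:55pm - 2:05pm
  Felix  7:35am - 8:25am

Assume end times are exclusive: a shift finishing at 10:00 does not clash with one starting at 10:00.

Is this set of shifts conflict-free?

Sorted by start: Felix, Mei, Mateo, Aoife, Sofia, Ravi, Hannah, Tariq.
Mei starts after Felix ends — done with Felix.
Mateo starts after Mei ends — done with Mei.
Aoife starts after Mateo ends — done with Mateo.
Sofia starts exactly when Aoife ends (back-to-back, no overlap) — done with Aoife.
Ravi starts after Sofia ends — done with Sofia.
Hannah starts after Ravi ends — done with Ravi.
Tariq starts after Hannah ends.
Every pair is clear; the schedule has no overlaps.

Yes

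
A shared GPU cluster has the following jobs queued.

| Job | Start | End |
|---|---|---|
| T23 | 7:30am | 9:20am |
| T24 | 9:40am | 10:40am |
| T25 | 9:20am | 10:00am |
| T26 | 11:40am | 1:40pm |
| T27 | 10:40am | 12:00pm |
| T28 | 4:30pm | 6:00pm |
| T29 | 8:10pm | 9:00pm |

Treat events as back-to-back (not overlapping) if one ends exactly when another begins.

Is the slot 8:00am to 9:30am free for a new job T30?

T23: starts 7:30am before T30 ends 9:30am, and ends 9:20am after T30 starts 8:00am → overlap.
T25: starts 9:20am before T30 ends 9:30am, and ends 10:00am after T30 starts 8:00am → overlap.
T24: starts 9:40am at or after T30 ends 9:30am → clear.
T27: starts 10:40am at or after T30 ends 9:30am → clear.
T26: starts 11:40am at or after T30 ends 9:30am → clear.
T28: starts 4:30pm at or after T30 ends 9:30am → clear.
T29: starts 8:10pm at or after T30 ends 9:30am → clear.
T30 overlaps T23, T25.

No — it overlaps T23, T25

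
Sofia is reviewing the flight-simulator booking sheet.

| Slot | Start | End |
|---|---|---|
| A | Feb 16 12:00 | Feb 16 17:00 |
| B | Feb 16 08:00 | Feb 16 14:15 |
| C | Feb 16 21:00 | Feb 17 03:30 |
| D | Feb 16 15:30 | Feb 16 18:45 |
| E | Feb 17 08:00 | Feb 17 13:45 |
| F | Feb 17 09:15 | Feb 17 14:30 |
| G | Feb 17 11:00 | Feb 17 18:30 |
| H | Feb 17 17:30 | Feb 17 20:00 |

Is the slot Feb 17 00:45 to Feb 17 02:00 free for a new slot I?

B: ends Feb 16 14:15 at or before I starts Feb 17 00:45 → clear.
A: ends Feb 16 17:00 at or before I starts Feb 17 00:45 → clear.
D: ends Feb 16 18:45 at or before I starts Feb 17 00:45 → clear.
C: starts Feb 16 21:00 before I ends Feb 17 02:00, and ends Feb 17 03:30 after I starts Feb 17 00:45 → overlap.
E: starts Feb 17 08:00 at or after I ends Feb 17 02:00 → clear.
F: starts Feb 17 09:15 at or after I ends Feb 17 02:00 → clear.
G: starts Feb 17 11:00 at or after I ends Feb 17 02:00 → clear.
H: starts Feb 17 17:30 at or after I ends Feb 17 02:00 → clear.
I overlaps C.

No — it overlaps C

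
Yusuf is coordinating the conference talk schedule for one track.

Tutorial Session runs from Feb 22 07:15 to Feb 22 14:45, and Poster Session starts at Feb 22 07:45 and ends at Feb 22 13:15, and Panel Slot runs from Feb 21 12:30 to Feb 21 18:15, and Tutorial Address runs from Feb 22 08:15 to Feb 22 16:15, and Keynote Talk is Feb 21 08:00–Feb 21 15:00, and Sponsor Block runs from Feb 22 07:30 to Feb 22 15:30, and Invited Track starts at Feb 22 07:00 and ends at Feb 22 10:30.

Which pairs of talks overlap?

Sorted by start: Keynote Talk, Panel Slot, Invited Track, Tutorial Session, Sponsor Block, Poster Session, Tutorial Address.
Panel Slot starts before Keynote Talk ends → Keynote Talk and Panel Slot overlap.
Invited Track starts after Keynote Talk ends, so Keynote Talk has no further overlaps.
Invited Track starts after Panel Slot ends, so Panel Slot has no further overlaps.
Tutorial Session starts before Invited Track ends → Invited Track and Tutorial Session overlap.
Sponsor Block starts before Invited Track ends → Invited Track and Sponsor Block overlap.
Poster Session starts before Invited Track ends → Invited Track and Poster Session overlap.
Tutorial Address starts before Invited Track ends → Invited Track and Tutorial Address overlap.
Sponsor Block starts before Tutorial Session ends → Tutorial Session and Sponsor Block overlap.
Poster Session starts before Tutorial Session ends → Tutorial Session and Poster Session overlap.
Tutorial Address starts before Tutorial Session ends → Tutorial Session and Tutorial Address overlap.
Poster Session starts before Sponsor Block ends → Sponsor Block and Poster Session overlap.
Tutorial Address starts before Sponsor Block ends → Sponsor Block and Tutorial Address overlap.
Tutorial Address starts before Poster Session ends → Poster Session and Tutorial Address overlap.

Invited Track & Poster Session, Invited Track & Sponsor Block, Invited Track & Tutorial Address, Invited Track & Tutorial Session, Keynote Talk & Panel Slot, Poster Session & Sponsor Block, Poster Session & Tutorial Address, Poster Session & Tutorial Session, Sponsor Block & Tutorial Address, Sponsor Block & Tutorial Session, Tutorial Address & Tutorial Session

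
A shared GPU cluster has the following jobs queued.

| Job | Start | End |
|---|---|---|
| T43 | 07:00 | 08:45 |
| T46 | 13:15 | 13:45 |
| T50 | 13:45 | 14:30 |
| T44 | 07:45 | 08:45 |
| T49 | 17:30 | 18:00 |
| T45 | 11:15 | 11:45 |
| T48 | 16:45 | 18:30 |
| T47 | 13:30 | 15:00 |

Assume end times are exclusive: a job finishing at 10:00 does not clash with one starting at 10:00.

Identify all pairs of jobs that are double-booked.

Sorted by start: T43, T44, T45, T46, T47, T50, T48, T49.
T44 starts before T43 ends → T43 and T44 overlap.
T45 starts after T43 ends, so T43 has no further overlaps.
T45 starts after T44 ends, so T44 has no further overlaps.
T46 starts after T45 ends, so T45 has no further overlaps.
T47 starts before T46 ends → T46 and T47 overlap.
T50 starts exactly when T46 ends (back-to-back, no overlap), so T46 has no further overlaps.
T50 starts before T47 ends → T47 and T50 overlap.
T48 starts after T47 ends, so T47 has no further overlaps.
T48 starts after T50 ends, so T50 has no further overlaps.
T49 starts before T48 ends → T48 and T49 overlap.

T43 & T44, T46 & T47, T47 & T50, T48 & T49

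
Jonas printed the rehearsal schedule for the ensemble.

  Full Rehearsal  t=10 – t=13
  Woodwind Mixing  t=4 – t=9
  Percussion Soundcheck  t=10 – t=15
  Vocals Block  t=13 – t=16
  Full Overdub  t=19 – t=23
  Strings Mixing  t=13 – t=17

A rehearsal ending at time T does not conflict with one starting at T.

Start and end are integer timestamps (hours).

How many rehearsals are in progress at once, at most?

Sort all start/end points and keep a running count:
t=4 start Woodwind Mixing → 1
t=9 end Woodwind Mixing → 0
t=10 start Full Rehearsal → 1
t=10 start Percussion Soundcheck → 2
t=13 end Full Rehearsal → 1
t=13 start Strings Mixing → 2
t=13 start Vocals Block → 3
t=15 end Percussion Soundcheck → 2
t=16 end Vocals Block → 1
t=17 end Strings Mixing → 0
t=19 start Full Overdub → 1
t=23 end Full Overdub → 0
Peak is 3, at t=13 (Percussion Soundcheck, Strings Mixing, Vocals Block).

3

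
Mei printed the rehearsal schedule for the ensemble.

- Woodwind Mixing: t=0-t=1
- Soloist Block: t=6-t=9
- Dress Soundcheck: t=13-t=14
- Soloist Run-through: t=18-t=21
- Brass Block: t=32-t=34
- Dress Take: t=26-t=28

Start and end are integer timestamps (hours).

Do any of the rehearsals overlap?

Sorted by start: Woodwind Mixing, Soloist Block, Dress Soundcheck, Soloist Run-through, Dress Take, Brass Block.
Soloist Block starts after Woodwind Mixing ends, so nothing later overlaps Woodwind Mixing either.
Dress Soundcheck starts after Soloist Block ends, so nothing later overlaps Soloist Block either.
Soloist Run-through starts after Dress Soundcheck ends, so nothing later overlaps Dress Soundcheck either.
Dress Take starts after Soloist Run-through ends, so nothing later overlaps Soloist Run-through either.
Brass Block starts after Dress Take ends.
Every pair is clear; the schedule has no overlaps.

No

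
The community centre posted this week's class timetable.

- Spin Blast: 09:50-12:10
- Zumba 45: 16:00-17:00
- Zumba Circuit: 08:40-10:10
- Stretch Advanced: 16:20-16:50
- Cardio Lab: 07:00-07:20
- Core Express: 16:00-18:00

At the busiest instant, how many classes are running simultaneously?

3

Sort all start/end points and keep a running count:
07:00 start Cardio Lab → 1
07:20 end Cardio Lab → 0
08:40 start Zumba Circuit → 1
09:50 start Spin Blast → 2
10:10 end Zumba Circuit → 1
12:10 end Spin Blast → 0
16:00 start Core Express → 1
16:00 start Zumba 45 → 2
16:20 start Stretch Advanced → 3
16:50 end Stretch Advanced → 2
17:00 end Zumba 45 → 1
18:00 end Core Express → 0
Peak is 3, at 16:20 (Core Express, Stretch Advanced, Zumba 45).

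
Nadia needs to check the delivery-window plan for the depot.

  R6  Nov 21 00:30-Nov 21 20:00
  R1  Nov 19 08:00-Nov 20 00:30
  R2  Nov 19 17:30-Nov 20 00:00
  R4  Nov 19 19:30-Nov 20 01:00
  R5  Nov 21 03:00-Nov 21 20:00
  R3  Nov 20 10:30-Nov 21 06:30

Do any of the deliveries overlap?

Check each pair: they overlap iff neither finishes before the other starts.
Sorted by start: R1, R2, R4, R3, R6, R5.
R2 starts before R1 ends → R1 and R2 overlap.
That's a conflict, so the schedule is not conflict-free.

Yes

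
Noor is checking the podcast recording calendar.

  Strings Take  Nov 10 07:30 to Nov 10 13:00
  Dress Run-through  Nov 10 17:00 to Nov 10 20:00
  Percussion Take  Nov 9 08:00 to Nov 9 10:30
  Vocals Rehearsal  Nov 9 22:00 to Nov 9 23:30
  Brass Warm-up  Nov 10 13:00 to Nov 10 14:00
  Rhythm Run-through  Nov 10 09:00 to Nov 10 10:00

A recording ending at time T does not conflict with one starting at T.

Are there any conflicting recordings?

Yes

Check each pair: they overlap iff neither finishes before the other starts.
Sorted by start: Percussion Take, Vocals Rehearsal, Strings Take, Rhythm Run-through, Brass Warm-up, Dress Run-through.
Vocals Rehearsal starts after Percussion Take ends — done with Percussion Take.
Strings Take starts after Vocals Rehearsal ends — done with Vocals Rehearsal.
Rhythm Run-through starts before Strings Take ends → Strings Take and Rhythm Run-through overlap.
That's a conflict, so the schedule is not conflict-free.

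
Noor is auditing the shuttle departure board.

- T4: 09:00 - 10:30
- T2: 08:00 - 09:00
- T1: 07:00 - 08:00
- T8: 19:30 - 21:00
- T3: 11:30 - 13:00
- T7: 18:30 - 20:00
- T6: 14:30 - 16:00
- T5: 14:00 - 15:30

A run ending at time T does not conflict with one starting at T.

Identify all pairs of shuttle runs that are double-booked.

T5 & T6, T7 & T8

Sorted by start: T1, T2, T4, T3, T5, T6, T7, T8.
T2 starts exactly when T1 ends (back-to-back, no overlap), so nothing later overlaps T1 either.
T4 starts exactly when T2 ends (back-to-back, no overlap), so nothing later overlaps T2 either.
T3 starts after T4 ends, so nothing later overlaps T4 either.
T5 starts after T3 ends, so nothing later overlaps T3 either.
T6 starts before T5 ends → T5 and T6 overlap.
T7 starts after T5 ends, so nothing later overlaps T5 either.
T7 starts after T6 ends, so nothing later overlaps T6 either.
T8 starts before T7 ends → T7 and T8 overlap.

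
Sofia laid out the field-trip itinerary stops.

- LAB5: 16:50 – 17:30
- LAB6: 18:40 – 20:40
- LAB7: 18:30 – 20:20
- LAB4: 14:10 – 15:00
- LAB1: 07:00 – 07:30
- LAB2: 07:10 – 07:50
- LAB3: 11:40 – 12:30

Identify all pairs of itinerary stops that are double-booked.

Sorted by start: LAB1, LAB2, LAB3, LAB4, LAB5, LAB7, LAB6.
LAB2 starts before LAB1 ends → LAB1 and LAB2 overlap.
LAB3 starts after LAB1 ends — done with LAB1.
LAB3 starts after LAB2 ends — done with LAB2.
LAB4 starts after LAB3 ends — done with LAB3.
LAB5 starts after LAB4 ends — done with LAB4.
LAB7 starts after LAB5 ends — done with LAB5.
LAB6 starts before LAB7 ends → LAB7 and LAB6 overlap.

LAB1 & LAB2, LAB6 & LAB7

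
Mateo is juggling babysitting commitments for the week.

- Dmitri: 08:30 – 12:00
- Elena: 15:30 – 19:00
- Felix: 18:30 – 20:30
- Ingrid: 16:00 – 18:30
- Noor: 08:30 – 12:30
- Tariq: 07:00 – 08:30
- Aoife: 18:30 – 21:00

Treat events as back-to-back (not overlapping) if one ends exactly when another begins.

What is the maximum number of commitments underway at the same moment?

3

Sweep the timeline, counting +1 at each start and −1 at each end (ends before starts at a tie):
07:00 start Tariq → 1
08:30 end Tariq → 0
08:30 start Dmitri → 1
08:30 start Noor → 2
12:00 end Dmitri → 1
12:30 end Noor → 0
15:30 start Elena → 1
16:00 start Ingrid → 2
18:30 end Ingrid → 1
18:30 start Aoife → 2
18:30 start Felix → 3
19:00 end Elena → 2
20:30 end Felix → 1
21:00 end Aoife → 0
Peak is 3, at 18:30 (Aoife, Elena, Felix).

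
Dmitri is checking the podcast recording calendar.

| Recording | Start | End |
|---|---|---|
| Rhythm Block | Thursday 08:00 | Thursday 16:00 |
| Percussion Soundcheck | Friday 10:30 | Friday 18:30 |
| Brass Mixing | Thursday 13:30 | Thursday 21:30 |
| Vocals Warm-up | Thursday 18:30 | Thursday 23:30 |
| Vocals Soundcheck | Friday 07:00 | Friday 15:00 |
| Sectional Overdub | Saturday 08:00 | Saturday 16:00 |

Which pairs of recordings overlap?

Sorted by start: Rhythm Block, Brass Mixing, Vocals Warm-up, Vocals Soundcheck, Percussion Soundcheck, Sectional Overdub.
Brass Mixing starts before Rhythm Block ends → Rhythm Block and Brass Mixing overlap.
Vocals Warm-up starts after Rhythm Block ends; Rhythm Block is clear from here.
Vocals Warm-up starts before Brass Mixing ends → Brass Mixing and Vocals Warm-up overlap.
Vocals Soundcheck starts after Brass Mixing ends; Brass Mixing is clear from here.
Vocals Soundcheck starts after Vocals Warm-up ends; Vocals Warm-up is clear from here.
Percussion Soundcheck starts before Vocals Soundcheck ends → Vocals Soundcheck and Percussion Soundcheck overlap.
Sectional Overdub starts after Vocals Soundcheck ends.
Sectional Overdub starts after Percussion Soundcheck ends.

Brass Mixing & Rhythm Block, Brass Mixing & Vocals Warm-up, Percussion Soundcheck & Vocals Soundcheck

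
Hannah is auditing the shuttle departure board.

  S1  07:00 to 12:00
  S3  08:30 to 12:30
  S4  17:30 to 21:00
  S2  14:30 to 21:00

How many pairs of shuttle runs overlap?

2

Two intervals overlap when each starts before the other ends.
Sorted by start: S1, S3, S2, S4.
S3 starts before S1 ends → S1 and S3 overlap.
S2 starts after S1 ends; S1 is clear from here.
S2 starts after S3 ends; S3 is clear from here.
S4 starts before S2 ends → S2 and S4 overlap.
Overlapping pairs: S1 & S3, S2 & S4 — 2 in total.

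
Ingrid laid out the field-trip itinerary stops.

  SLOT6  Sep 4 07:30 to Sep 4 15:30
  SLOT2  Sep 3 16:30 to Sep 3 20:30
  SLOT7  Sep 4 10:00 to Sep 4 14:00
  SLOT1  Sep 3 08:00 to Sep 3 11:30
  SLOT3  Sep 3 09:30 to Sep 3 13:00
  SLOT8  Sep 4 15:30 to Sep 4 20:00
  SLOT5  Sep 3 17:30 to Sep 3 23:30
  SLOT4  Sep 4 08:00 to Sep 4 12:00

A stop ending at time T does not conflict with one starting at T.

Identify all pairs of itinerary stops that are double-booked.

SLOT1 & SLOT3, SLOT2 & SLOT5, SLOT4 & SLOT6, SLOT4 & SLOT7, SLOT6 & SLOT7

Two intervals overlap when each starts before the other ends.
Sorted by start: SLOT1, SLOT3, SLOT2, SLOT5, SLOT6, SLOT4, SLOT7, SLOT8.
SLOT3 starts before SLOT1 ends → SLOT1 and SLOT3 overlap.
SLOT2 starts after SLOT1 ends; SLOT1 is clear from here.
SLOT2 starts after SLOT3 ends; SLOT3 is clear from here.
SLOT5 starts before SLOT2 ends → SLOT2 and SLOT5 overlap.
SLOT6 starts after SLOT2 ends; SLOT2 is clear from here.
SLOT6 starts after SLOT5 ends; SLOT5 is clear from here.
SLOT4 starts before SLOT6 ends → SLOT6 and SLOT4 overlap.
SLOT7 starts before SLOT6 ends → SLOT6 and SLOT7 overlap.
SLOT8 starts exactly when SLOT6 ends (back-to-back, no overlap).
SLOT7 starts before SLOT4 ends → SLOT4 and SLOT7 overlap.
SLOT8 starts after SLOT4 ends.
SLOT8 starts after SLOT7 ends.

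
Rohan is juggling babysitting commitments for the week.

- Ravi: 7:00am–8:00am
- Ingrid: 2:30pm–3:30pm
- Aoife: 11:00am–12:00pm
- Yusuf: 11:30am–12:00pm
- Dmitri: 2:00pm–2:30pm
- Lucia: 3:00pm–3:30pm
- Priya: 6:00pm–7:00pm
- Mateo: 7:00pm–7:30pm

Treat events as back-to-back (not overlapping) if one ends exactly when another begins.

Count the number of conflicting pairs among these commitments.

Sorted by start: Ravi, Aoife, Yusuf, Dmitri, Ingrid, Lucia, Priya, Mateo.
Aoife starts after Ravi ends, so Ravi has no further overlaps.
Yusuf starts before Aoife ends → Aoife and Yusuf overlap.
Dmitri starts after Aoife ends, so Aoife has no further overlaps.
Dmitri starts after Yusuf ends, so Yusuf has no further overlaps.
Ingrid starts exactly when Dmitri ends (back-to-back, no overlap), so Dmitri has no further overlaps.
Lucia starts before Ingrid ends → Ingrid and Lucia overlap.
Priya starts after Ingrid ends, so Ingrid has no further overlaps.
Priya starts after Lucia ends, so Lucia has no further overlaps.
Mateo starts exactly when Priya ends (back-to-back, no overlap).
Overlapping pairs: Aoife & Yusuf, Ingrid & Lucia — 2 in total.

2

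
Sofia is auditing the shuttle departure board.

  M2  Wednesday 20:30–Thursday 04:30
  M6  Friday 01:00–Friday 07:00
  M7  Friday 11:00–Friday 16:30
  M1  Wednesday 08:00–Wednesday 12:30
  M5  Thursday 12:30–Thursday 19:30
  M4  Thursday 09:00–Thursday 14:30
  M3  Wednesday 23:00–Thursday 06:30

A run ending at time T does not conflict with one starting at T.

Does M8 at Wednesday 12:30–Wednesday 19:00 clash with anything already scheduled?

No — it doesn't clash with anything

M1: ends Wednesday 12:30 at or before M8 starts Wednesday 12:30 → clear.
M2: starts Wednesday 20:30 at or after M8 ends Wednesday 19:00 → clear.
M3: starts Wednesday 23:00 at or after M8 ends Wednesday 19:00 → clear.
M4: starts Thursday 09:00 at or after M8 ends Wednesday 19:00 → clear.
M5: starts Thursday 12:30 at or after M8 ends Wednesday 19:00 → clear.
M6: starts Friday 01:00 at or after M8 ends Wednesday 19:00 → clear.
M7: starts Friday 11:00 at or after M8 ends Wednesday 19:00 → clear.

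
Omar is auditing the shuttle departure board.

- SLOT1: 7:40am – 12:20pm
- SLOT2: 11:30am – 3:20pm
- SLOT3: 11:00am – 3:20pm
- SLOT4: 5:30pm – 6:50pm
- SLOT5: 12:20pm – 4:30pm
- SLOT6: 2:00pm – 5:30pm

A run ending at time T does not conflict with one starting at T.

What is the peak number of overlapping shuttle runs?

4

Walk through starts and ends in time order (an end at T is processed before a start at T):
7:40am start SLOT1 → 1
11:00am start SLOT3 → 2
11:30am start SLOT2 → 3
12:20pm end SLOT1 → 2
12:20pm start SLOT5 → 3
2:00pm start SLOT6 → 4
3:20pm end SLOT2 → 3
3:20pm end SLOT3 → 2
4:30pm end SLOT5 → 1
5:30pm end SLOT6 → 0
5:30pm start SLOT4 → 1
6:50pm end SLOT4 → 0
Peak is 4, at 2:00pm (SLOT2, SLOT3, SLOT5, SLOT6).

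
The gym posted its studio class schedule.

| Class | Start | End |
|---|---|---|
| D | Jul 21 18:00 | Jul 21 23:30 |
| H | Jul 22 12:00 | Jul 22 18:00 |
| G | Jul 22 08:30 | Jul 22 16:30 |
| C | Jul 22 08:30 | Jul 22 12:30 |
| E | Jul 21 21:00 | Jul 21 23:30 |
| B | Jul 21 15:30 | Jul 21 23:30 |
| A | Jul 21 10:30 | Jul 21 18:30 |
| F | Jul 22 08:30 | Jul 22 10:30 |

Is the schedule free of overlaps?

Two intervals overlap when each starts before the other ends.
Sorted by start: A, B, D, E, C, F, G, H.
B starts before A ends → A and B overlap.
That's a conflict, so the schedule is not conflict-free.

No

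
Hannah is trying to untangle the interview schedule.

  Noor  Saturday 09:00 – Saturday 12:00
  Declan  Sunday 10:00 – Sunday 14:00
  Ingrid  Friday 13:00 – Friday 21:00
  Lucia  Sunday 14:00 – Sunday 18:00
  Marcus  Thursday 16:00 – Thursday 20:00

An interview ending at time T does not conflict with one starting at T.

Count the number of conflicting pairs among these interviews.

Two intervals overlap when each starts before the other ends.
Sorted by start: Marcus, Ingrid, Noor, Declan, Lucia.
Ingrid starts after Marcus ends, so Marcus has no further overlaps.
Noor starts after Ingrid ends, so Ingrid has no further overlaps.
Declan starts after Noor ends, so Noor has no further overlaps.
Lucia starts exactly when Declan ends (back-to-back, no overlap).
No pair overlaps.

0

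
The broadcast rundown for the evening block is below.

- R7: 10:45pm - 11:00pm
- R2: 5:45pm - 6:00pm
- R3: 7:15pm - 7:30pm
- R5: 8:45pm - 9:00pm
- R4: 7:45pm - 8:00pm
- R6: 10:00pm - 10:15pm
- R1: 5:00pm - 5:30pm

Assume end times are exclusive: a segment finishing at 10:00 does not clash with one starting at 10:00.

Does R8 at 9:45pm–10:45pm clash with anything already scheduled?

Yes — it overlaps R6

R1: ends 5:30pm at or before R8 starts 9:45pm → clear.
R2: ends 6:00pm at or before R8 starts 9:45pm → clear.
R3: ends 7:30pm at or before R8 starts 9:45pm → clear.
R4: ends 8:00pm at or before R8 starts 9:45pm → clear.
R5: ends 9:00pm at or before R8 starts 9:45pm → clear.
R6: starts 10:00pm before R8 ends 10:45pm, and ends 10:15pm after R8 starts 9:45pm → overlap.
R7: starts 10:45pm at or after R8 ends 10:45pm → clear.
R8 overlaps R6.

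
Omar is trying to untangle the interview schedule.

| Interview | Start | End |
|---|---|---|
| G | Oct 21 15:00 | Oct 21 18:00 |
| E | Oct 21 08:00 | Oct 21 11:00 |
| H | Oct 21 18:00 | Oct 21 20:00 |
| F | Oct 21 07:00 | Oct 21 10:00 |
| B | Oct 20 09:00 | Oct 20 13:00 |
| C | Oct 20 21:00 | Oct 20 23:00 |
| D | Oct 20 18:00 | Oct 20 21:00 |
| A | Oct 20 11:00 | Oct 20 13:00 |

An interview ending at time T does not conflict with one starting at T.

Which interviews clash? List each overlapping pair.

A & B, E & F

Check each pair: they overlap iff neither finishes before the other starts.
Sorted by start: B, A, D, C, F, E, G, H.
A starts before B ends → B and A overlap.
D starts after B ends, so B has no further overlaps.
D starts after A ends, so A has no further overlaps.
C starts exactly when D ends (back-to-back, no overlap), so D has no further overlaps.
F starts after C ends, so C has no further overlaps.
E starts before F ends → F and E overlap.
G starts after F ends, so F has no further overlaps.
G starts after E ends, so E has no further overlaps.
H starts exactly when G ends (back-to-back, no overlap).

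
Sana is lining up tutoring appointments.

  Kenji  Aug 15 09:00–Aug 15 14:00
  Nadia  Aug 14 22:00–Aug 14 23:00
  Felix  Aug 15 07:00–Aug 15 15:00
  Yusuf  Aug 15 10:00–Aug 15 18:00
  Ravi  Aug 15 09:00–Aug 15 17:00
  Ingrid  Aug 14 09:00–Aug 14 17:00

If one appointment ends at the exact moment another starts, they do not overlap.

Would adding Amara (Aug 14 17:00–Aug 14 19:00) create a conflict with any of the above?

Ingrid: ends Aug 14 17:00 at or before Amara starts Aug 14 17:00 → clear.
Nadia: starts Aug 14 22:00 at or after Amara ends Aug 14 19:00 → clear.
Felix: starts Aug 15 07:00 at or after Amara ends Aug 14 19:00 → clear.
Kenji: starts Aug 15 09:00 at or after Amara ends Aug 14 19:00 → clear.
Ravi: starts Aug 15 09:00 at or after Amara ends Aug 14 19:00 → clear.
Yusuf: starts Aug 15 10:00 at or after Amara ends Aug 14 19:00 → clear.

No — it doesn't clash with anything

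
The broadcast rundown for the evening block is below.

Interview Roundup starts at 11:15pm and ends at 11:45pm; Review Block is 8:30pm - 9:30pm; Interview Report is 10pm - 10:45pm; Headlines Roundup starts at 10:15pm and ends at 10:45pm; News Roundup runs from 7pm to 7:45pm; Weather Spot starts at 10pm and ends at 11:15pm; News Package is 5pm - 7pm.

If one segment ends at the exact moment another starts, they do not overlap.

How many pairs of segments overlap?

Two intervals overlap when each starts before the other ends.
Sorted by start: News Package, News Roundup, Review Block, Interview Report, Weather Spot, Headlines Roundup, Interview Roundup.
News Roundup starts exactly when News Package ends (back-to-back, no overlap), so News Package has no further overlaps.
Review Block starts after News Roundup ends, so News Roundup has no further overlaps.
Interview Report starts after Review Block ends, so Review Block has no further overlaps.
Weather Spot starts before Interview Report ends → Interview Report and Weather Spot overlap.
Headlines Roundup starts before Interview Report ends → Interview Report and Headlines Roundup overlap.
Interview Roundup starts after Interview Report ends.
Headlines Roundup starts before Weather Spot ends → Weather Spot and Headlines Roundup overlap.
Interview Roundup starts exactly when Weather Spot ends (back-to-back, no overlap).
Interview Roundup starts after Headlines Roundup ends.
Overlapping pairs: Headlines Roundup & Interview Report, Headlines Roundup & Weather Spot, Interview Report & Weather Spot — 3 in total.

3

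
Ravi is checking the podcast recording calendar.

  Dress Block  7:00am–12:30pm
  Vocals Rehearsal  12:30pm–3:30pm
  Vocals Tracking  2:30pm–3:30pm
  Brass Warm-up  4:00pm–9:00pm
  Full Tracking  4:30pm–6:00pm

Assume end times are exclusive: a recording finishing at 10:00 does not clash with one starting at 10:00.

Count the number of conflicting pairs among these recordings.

2

Sorted by start: Dress Block, Vocals Rehearsal, Vocals Tracking, Brass Warm-up, Full Tracking.
Vocals Rehearsal starts exactly when Dress Block ends (back-to-back, no overlap), so Dress Block has no further overlaps.
Vocals Tracking starts before Vocals Rehearsal ends → Vocals Rehearsal and Vocals Tracking overlap.
Brass Warm-up starts after Vocals Rehearsal ends, so Vocals Rehearsal has no further overlaps.
Brass Warm-up starts after Vocals Tracking ends, so Vocals Tracking has no further overlaps.
Full Tracking starts before Brass Warm-up ends → Brass Warm-up and Full Tracking overlap.
Overlapping pairs: Brass Warm-up & Full Tracking, Vocals Rehearsal & Vocals Tracking — 2 in total.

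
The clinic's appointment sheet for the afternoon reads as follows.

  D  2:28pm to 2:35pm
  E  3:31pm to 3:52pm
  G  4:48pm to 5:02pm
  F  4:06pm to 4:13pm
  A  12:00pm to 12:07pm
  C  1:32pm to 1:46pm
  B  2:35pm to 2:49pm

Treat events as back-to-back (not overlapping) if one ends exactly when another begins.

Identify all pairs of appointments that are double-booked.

Sorted by start: A, C, D, B, E, F, G.
C starts after A ends, so A has no further overlaps.
D starts after C ends, so C has no further overlaps.
B starts exactly when D ends (back-to-back, no overlap), so D has no further overlaps.
E starts after B ends, so B has no further overlaps.
F starts after E ends, so E has no further overlaps.
G starts after F ends.

no conflicts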